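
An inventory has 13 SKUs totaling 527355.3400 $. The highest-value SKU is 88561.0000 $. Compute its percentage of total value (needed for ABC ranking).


Top item = 88561.0000
Total = 527355.3400
Percentage = 88561.0000 / 527355.3400 * 100 = 16.7934

16.7934%


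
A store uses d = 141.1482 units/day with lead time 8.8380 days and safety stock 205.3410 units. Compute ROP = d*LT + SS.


d*LT = 141.1482 * 8.8380 = 1247.4678
ROP = 1247.4678 + 205.3410 = 1452.8088

1452.8088 units


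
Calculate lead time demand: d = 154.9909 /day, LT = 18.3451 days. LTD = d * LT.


LTD = 154.9909 * 18.3451 = 2843.3236

2843.3236 units


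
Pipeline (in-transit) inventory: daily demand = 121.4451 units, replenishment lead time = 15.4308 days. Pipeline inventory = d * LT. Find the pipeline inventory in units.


Pipeline = 121.4451 * 15.4308 = 1873.9950

1873.9950 units


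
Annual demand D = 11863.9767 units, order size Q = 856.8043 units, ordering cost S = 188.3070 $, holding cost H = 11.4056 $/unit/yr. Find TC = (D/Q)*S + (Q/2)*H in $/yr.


Ordering cost = D*S/Q = 2607.4447
Holding cost = Q*H/2 = 4886.1836
TC = 2607.4447 + 4886.1836 = 7493.6283

7493.6283 $/yr


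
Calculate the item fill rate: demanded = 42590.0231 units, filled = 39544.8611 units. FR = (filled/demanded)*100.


FR = 39544.8611 / 42590.0231 * 100 = 92.8501

92.8501%


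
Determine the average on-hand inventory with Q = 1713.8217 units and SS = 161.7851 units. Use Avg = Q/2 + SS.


Q/2 = 856.9108
Avg = 856.9108 + 161.7851 = 1018.6960

1018.6960 units


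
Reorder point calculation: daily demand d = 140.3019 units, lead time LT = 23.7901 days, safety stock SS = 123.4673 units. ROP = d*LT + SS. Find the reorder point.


d*LT = 140.3019 * 23.7901 = 3337.7962
ROP = 3337.7962 + 123.4673 = 3461.2635

3461.2635 units


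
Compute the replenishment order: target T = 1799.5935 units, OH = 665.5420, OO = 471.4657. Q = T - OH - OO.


Inventory position = OH + OO = 665.5420 + 471.4657 = 1137.0077
Q = 1799.5935 - 1137.0077 = 662.5858

662.5858 units


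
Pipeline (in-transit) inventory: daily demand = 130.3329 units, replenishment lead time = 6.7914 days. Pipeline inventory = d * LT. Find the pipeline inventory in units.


Pipeline = 130.3329 * 6.7914 = 885.1429

885.1429 units


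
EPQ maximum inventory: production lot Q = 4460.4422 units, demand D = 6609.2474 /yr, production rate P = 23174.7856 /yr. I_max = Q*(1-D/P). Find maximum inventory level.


D/P = 0.2852
1 - D/P = 0.7148
I_max = 4460.4422 * 0.7148 = 3188.3629

3188.3629 units


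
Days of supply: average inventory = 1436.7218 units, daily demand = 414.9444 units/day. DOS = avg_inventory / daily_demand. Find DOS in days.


DOS = 1436.7218 / 414.9444 = 3.4624

3.4624 days


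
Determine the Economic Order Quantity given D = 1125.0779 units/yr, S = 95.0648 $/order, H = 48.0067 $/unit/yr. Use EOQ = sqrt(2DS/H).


2*D*S = 2 * 1125.0779 * 95.0648 = 213910.6111
2*D*S/H = 4455.8491
EOQ = sqrt(4455.8491) = 66.7521

66.7521 units


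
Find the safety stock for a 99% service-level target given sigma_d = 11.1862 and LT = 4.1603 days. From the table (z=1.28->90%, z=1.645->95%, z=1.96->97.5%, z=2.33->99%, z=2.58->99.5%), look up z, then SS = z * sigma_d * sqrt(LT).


From the table, SL = 99% corresponds to z = 2.33
sqrt(LT) = sqrt(4.1603) = 2.0397
SS = 2.33 * 11.1862 * 2.0397 = 53.1619

53.1619 units


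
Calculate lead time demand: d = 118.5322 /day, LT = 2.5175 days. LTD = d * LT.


LTD = 118.5322 * 2.5175 = 298.4048

298.4048 units


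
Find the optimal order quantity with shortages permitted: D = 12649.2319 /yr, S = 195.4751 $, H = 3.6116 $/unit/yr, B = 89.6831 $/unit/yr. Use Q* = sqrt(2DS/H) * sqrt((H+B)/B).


sqrt(2DS/H) = 1170.1539
sqrt((H+B)/B) = 1.0199
Q* = 1170.1539 * 1.0199 = 1193.4828

1193.4828 units


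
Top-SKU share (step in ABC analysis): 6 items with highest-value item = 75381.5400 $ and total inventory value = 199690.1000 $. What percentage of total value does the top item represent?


Top item = 75381.5400
Total = 199690.1000
Percentage = 75381.5400 / 199690.1000 * 100 = 37.7493

37.7493%


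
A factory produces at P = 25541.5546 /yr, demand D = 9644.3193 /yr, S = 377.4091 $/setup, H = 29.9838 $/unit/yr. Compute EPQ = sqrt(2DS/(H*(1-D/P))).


1 - D/P = 1 - 0.3776 = 0.6224
H*(1-D/P) = 18.6621
2DS = 7279707.7343
EPQ = sqrt(390079.3822) = 624.5634

624.5634 units


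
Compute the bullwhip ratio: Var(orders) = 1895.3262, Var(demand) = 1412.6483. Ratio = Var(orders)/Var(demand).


BW = 1895.3262 / 1412.6483 = 1.3417

1.3417


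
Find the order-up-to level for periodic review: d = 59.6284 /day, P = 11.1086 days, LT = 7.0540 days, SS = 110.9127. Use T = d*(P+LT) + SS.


P + LT = 18.1626
d*(P+LT) = 59.6284 * 18.1626 = 1083.0068
T = 1083.0068 + 110.9127 = 1193.9195

1193.9195 units


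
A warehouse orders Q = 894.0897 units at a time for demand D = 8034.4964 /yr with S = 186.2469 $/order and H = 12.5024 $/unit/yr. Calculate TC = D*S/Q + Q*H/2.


Ordering cost = D*S/Q = 1673.6576
Holding cost = Q*H/2 = 5589.1335
TC = 1673.6576 + 5589.1335 = 7262.7912

7262.7912 $/yr


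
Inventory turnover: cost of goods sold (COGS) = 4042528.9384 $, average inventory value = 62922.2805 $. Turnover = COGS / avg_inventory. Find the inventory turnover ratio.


Turnover = 4042528.9384 / 62922.2805 = 64.2464

64.2464


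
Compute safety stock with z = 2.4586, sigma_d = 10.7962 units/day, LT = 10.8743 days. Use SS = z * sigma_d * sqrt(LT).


sqrt(LT) = sqrt(10.8743) = 3.2976
SS = 2.4586 * 10.7962 * 3.2976 = 87.5305

87.5305 units


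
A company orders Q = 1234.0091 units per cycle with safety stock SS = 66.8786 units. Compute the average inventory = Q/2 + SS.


Q/2 = 617.0045
Avg = 617.0045 + 66.8786 = 683.8832

683.8832 units


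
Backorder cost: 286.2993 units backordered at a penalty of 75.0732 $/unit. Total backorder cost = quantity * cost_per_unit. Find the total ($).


Total = 286.2993 * 75.0732 = 21493.4046

21493.4046 $


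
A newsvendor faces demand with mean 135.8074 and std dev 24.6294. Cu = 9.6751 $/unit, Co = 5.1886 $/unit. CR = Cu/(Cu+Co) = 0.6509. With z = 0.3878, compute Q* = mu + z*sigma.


CR = Cu/(Cu+Co) = 9.6751/(9.6751+5.1886) = 0.6509
z = 0.3878
Q* = 135.8074 + 0.3878 * 24.6294 = 145.3587

145.3587 units


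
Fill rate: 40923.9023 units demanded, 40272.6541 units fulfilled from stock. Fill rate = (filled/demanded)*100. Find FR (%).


FR = 40272.6541 / 40923.9023 * 100 = 98.4086

98.4086%


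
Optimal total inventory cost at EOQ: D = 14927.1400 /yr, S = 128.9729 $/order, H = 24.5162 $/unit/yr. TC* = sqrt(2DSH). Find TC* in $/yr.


2*D*S*H = 94397006.5585
TC* = sqrt(94397006.5585) = 9715.8122

9715.8122 $/yr


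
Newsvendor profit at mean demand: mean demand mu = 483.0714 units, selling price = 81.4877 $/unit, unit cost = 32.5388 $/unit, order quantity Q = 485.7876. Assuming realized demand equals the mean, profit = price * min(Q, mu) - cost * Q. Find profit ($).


Sales at mu = min(485.7876, 483.0714) = 483.0714
Revenue = 81.4877 * 483.0714 = 39364.3773
Total cost = 32.5388 * 485.7876 = 15806.9456
Profit = 39364.3773 - 15806.9456 = 23557.4318

23557.4318 $


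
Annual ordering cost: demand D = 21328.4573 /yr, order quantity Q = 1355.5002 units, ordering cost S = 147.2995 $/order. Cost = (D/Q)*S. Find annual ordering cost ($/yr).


Number of orders = D/Q = 15.7348
Cost = 15.7348 * 147.2995 = 2317.7209

2317.7209 $/yr


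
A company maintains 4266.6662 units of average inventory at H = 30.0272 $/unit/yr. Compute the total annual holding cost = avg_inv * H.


Cost = 4266.6662 * 30.0272 = 128116.0393

128116.0393 $/yr


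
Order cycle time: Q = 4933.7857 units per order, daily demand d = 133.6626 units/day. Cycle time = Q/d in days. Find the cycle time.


Cycle = 4933.7857 / 133.6626 = 36.9122

36.9122 days


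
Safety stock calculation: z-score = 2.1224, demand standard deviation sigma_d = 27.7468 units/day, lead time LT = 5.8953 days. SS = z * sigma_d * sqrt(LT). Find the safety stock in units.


sqrt(LT) = sqrt(5.8953) = 2.4280
SS = 2.1224 * 27.7468 * 2.4280 = 142.9859

142.9859 units


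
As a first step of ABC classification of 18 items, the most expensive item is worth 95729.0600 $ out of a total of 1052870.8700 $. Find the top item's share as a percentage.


Top item = 95729.0600
Total = 1052870.8700
Percentage = 95729.0600 / 1052870.8700 * 100 = 9.0922

9.0922%


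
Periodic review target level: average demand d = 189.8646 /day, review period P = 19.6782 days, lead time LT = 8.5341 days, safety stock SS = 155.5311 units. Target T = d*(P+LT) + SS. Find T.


P + LT = 28.2123
d*(P+LT) = 189.8646 * 28.2123 = 5356.5171
T = 5356.5171 + 155.5311 = 5512.0482

5512.0482 units


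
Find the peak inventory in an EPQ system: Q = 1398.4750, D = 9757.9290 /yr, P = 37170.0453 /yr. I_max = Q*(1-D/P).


D/P = 0.2625
1 - D/P = 0.7375
I_max = 1398.4750 * 0.7375 = 1031.3455

1031.3455 units


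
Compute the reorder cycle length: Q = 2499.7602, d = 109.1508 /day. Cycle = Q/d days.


Cycle = 2499.7602 / 109.1508 = 22.9019

22.9019 days


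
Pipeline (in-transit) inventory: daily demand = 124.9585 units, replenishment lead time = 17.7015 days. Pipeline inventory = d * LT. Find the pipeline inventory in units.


Pipeline = 124.9585 * 17.7015 = 2211.9529

2211.9529 units


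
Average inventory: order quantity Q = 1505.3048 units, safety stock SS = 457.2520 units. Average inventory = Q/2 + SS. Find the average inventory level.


Q/2 = 752.6524
Avg = 752.6524 + 457.2520 = 1209.9044

1209.9044 units


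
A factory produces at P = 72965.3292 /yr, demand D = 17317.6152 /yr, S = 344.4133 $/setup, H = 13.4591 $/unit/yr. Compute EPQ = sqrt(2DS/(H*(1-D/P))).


1 - D/P = 1 - 0.2373 = 0.7627
H*(1-D/P) = 10.2647
2DS = 11928833.9983
EPQ = sqrt(1162120.5823) = 1078.0170

1078.0170 units


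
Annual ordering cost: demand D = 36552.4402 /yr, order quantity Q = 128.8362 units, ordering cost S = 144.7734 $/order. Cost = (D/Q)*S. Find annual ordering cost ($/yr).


Number of orders = D/Q = 283.7125
Cost = 283.7125 * 144.7734 = 41074.0230

41074.0230 $/yr


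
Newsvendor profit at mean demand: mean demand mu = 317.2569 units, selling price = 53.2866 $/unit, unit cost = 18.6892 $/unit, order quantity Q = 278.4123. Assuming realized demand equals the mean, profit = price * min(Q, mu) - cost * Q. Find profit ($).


Sales at mu = min(278.4123, 317.2569) = 278.4123
Revenue = 53.2866 * 278.4123 = 14835.6449
Total cost = 18.6892 * 278.4123 = 5203.3032
Profit = 14835.6449 - 5203.3032 = 9632.3417

9632.3417 $


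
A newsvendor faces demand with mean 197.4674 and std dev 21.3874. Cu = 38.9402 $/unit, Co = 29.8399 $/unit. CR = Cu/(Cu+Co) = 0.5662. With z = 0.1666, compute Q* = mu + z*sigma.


CR = Cu/(Cu+Co) = 38.9402/(38.9402+29.8399) = 0.5662
z = 0.1666
Q* = 197.4674 + 0.1666 * 21.3874 = 201.0305

201.0305 units


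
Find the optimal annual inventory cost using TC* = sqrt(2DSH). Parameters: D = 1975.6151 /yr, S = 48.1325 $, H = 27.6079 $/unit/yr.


2*D*S*H = 5250541.8602
TC* = sqrt(5250541.8602) = 2291.4061

2291.4061 $/yr


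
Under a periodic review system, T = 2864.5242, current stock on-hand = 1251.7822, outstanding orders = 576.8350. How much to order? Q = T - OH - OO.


Inventory position = OH + OO = 1251.7822 + 576.8350 = 1828.6172
Q = 2864.5242 - 1828.6172 = 1035.9070

1035.9070 units


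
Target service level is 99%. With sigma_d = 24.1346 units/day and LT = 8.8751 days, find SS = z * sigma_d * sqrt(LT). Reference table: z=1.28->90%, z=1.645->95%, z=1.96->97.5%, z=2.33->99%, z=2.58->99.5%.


From the table, SL = 99% corresponds to z = 2.33
sqrt(LT) = sqrt(8.8751) = 2.9791
SS = 2.33 * 24.1346 * 2.9791 = 167.5262

167.5262 units


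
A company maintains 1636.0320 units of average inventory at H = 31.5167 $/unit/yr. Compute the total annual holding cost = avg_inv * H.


Cost = 1636.0320 * 31.5167 = 51562.3297

51562.3297 $/yr


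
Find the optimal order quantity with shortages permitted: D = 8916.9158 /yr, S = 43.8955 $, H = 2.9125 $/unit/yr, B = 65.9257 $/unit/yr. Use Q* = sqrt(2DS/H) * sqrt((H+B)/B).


sqrt(2DS/H) = 518.4410
sqrt((H+B)/B) = 1.0219
Q* = 518.4410 * 1.0219 = 529.7692

529.7692 units


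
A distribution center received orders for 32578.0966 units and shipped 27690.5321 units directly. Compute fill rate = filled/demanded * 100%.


FR = 27690.5321 / 32578.0966 * 100 = 84.9974

84.9974%


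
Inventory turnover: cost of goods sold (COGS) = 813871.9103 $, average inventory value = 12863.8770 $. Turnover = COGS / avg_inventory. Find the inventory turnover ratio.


Turnover = 813871.9103 / 12863.8770 = 63.2680

63.2680


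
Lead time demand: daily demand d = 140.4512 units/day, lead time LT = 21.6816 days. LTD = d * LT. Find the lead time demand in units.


LTD = 140.4512 * 21.6816 = 3045.2067

3045.2067 units


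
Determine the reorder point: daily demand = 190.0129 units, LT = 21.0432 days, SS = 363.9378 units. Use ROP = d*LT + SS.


d*LT = 190.0129 * 21.0432 = 3998.4795
ROP = 3998.4795 + 363.9378 = 4362.4173

4362.4173 units


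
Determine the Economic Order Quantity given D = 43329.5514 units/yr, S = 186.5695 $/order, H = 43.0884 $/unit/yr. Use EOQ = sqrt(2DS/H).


2*D*S = 2 * 43329.5514 * 186.5695 = 16167945.4798
2*D*S/H = 375227.3345
EOQ = sqrt(375227.3345) = 612.5580

612.5580 units


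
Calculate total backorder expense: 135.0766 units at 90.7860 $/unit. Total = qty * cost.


Total = 135.0766 * 90.7860 = 12263.0642

12263.0642 $


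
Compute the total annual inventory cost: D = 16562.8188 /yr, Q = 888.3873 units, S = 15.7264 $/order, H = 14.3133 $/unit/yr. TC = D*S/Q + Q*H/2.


Ordering cost = D*S/Q = 293.1982
Holding cost = Q*H/2 = 6357.8770
TC = 293.1982 + 6357.8770 = 6651.0751

6651.0751 $/yr


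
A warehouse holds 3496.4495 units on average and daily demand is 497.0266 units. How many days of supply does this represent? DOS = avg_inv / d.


DOS = 3496.4495 / 497.0266 = 7.0347

7.0347 days


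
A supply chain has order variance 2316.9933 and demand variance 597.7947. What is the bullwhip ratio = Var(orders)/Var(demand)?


BW = 2316.9933 / 597.7947 = 3.8759

3.8759


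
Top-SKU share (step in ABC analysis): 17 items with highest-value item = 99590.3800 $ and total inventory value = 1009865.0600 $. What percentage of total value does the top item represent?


Top item = 99590.3800
Total = 1009865.0600
Percentage = 99590.3800 / 1009865.0600 * 100 = 9.8618

9.8618%


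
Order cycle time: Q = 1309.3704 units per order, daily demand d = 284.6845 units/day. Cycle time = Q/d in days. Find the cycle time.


Cycle = 1309.3704 / 284.6845 = 4.5994

4.5994 days


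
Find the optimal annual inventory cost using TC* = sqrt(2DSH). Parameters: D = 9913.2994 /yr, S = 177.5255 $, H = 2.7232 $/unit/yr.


2*D*S*H = 9584920.1995
TC* = sqrt(9584920.1995) = 3095.9522

3095.9522 $/yr


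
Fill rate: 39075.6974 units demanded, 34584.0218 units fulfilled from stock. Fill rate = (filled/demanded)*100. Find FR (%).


FR = 34584.0218 / 39075.6974 * 100 = 88.5052

88.5052%


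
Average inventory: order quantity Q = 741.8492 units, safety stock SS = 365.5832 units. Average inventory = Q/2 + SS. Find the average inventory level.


Q/2 = 370.9246
Avg = 370.9246 + 365.5832 = 736.5078

736.5078 units


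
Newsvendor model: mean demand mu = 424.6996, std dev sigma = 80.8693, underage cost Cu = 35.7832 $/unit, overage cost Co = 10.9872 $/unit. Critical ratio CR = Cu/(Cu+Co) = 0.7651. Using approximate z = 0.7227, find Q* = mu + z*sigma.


CR = Cu/(Cu+Co) = 35.7832/(35.7832+10.9872) = 0.7651
z = 0.7227
Q* = 424.6996 + 0.7227 * 80.8693 = 483.1438

483.1438 units


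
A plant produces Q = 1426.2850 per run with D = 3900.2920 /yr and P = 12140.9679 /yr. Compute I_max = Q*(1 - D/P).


D/P = 0.3213
1 - D/P = 0.6787
I_max = 1426.2850 * 0.6787 = 968.0902

968.0902 units


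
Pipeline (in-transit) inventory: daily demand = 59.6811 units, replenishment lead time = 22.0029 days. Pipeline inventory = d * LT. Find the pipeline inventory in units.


Pipeline = 59.6811 * 22.0029 = 1313.1573

1313.1573 units


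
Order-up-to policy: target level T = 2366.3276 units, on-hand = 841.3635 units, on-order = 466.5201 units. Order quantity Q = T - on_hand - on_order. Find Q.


Inventory position = OH + OO = 841.3635 + 466.5201 = 1307.8836
Q = 2366.3276 - 1307.8836 = 1058.4440

1058.4440 units


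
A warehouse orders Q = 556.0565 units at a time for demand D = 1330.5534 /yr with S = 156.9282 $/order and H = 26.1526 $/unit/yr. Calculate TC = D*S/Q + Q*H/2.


Ordering cost = D*S/Q = 375.5038
Holding cost = Q*H/2 = 7271.1616
TC = 375.5038 + 7271.1616 = 7646.6654

7646.6654 $/yr


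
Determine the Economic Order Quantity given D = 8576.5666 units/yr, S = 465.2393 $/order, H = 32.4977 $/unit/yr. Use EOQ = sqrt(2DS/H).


2*D*S = 2 * 8576.5666 * 465.2393 = 7980311.6828
2*D*S/H = 245565.4303
EOQ = sqrt(245565.4303) = 495.5456

495.5456 units


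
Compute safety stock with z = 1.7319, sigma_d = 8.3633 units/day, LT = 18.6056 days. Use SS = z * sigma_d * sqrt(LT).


sqrt(LT) = sqrt(18.6056) = 4.3134
SS = 1.7319 * 8.3633 * 4.3134 = 62.4773

62.4773 units


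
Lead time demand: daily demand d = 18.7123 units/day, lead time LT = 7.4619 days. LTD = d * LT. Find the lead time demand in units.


LTD = 18.7123 * 7.4619 = 139.6293

139.6293 units


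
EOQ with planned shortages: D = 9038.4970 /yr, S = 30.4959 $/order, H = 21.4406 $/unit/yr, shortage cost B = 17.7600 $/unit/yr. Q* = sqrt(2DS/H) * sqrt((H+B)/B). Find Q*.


sqrt(2DS/H) = 160.3487
sqrt((H+B)/B) = 1.4857
Q* = 160.3487 * 1.4857 = 238.2266

238.2266 units


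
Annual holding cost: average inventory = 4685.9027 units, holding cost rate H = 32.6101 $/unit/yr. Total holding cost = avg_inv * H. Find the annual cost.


Cost = 4685.9027 * 32.6101 = 152807.7556

152807.7556 $/yr


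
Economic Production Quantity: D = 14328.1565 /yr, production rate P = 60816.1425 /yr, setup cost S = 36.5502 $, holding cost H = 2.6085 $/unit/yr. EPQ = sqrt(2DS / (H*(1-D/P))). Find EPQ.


1 - D/P = 1 - 0.2356 = 0.7644
H*(1-D/P) = 1.9939
2DS = 1047393.9714
EPQ = sqrt(525287.8638) = 724.7675

724.7675 units


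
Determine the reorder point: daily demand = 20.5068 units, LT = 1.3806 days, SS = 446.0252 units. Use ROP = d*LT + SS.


d*LT = 20.5068 * 1.3806 = 28.3117
ROP = 28.3117 + 446.0252 = 474.3369

474.3369 units


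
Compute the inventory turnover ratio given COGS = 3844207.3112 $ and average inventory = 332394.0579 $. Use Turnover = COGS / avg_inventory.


Turnover = 3844207.3112 / 332394.0579 = 11.5652

11.5652


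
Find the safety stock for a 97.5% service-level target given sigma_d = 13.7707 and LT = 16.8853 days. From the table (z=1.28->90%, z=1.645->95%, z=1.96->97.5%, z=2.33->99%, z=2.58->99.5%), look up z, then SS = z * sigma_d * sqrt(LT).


From the table, SL = 97.5% corresponds to z = 1.96
sqrt(LT) = sqrt(16.8853) = 4.1092
SS = 1.96 * 13.7707 * 4.1092 = 110.9089

110.9089 units


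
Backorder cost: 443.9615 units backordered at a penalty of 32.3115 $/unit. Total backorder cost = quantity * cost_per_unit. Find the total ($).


Total = 443.9615 * 32.3115 = 14345.0620

14345.0620 $


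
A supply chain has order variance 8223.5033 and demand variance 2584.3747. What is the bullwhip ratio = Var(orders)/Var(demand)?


BW = 8223.5033 / 2584.3747 = 3.1820

3.1820


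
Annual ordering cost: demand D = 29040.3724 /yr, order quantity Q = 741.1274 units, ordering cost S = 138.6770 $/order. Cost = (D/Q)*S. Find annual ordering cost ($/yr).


Number of orders = D/Q = 39.1840
Cost = 39.1840 * 138.6770 = 5433.9264

5433.9264 $/yr


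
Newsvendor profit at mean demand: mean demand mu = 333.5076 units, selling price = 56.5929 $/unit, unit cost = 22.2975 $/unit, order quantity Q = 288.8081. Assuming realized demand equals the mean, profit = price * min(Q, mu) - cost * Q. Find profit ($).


Sales at mu = min(288.8081, 333.5076) = 288.8081
Revenue = 56.5929 * 288.8081 = 16344.4879
Total cost = 22.2975 * 288.8081 = 6439.6986
Profit = 16344.4879 - 6439.6986 = 9904.7893

9904.7893 $


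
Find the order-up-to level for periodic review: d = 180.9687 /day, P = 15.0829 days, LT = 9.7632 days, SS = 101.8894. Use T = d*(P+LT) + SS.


P + LT = 24.8461
d*(P+LT) = 180.9687 * 24.8461 = 4496.3664
T = 4496.3664 + 101.8894 = 4598.2558

4598.2558 units


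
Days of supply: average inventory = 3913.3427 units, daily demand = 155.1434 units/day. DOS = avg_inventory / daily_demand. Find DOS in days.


DOS = 3913.3427 / 155.1434 = 25.2240

25.2240 days


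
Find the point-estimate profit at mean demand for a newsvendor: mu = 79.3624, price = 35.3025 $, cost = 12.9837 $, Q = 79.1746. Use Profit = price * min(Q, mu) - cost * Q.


Sales at mu = min(79.1746, 79.3624) = 79.1746
Revenue = 35.3025 * 79.1746 = 2795.0613
Total cost = 12.9837 * 79.1746 = 1027.9793
Profit = 2795.0613 - 1027.9793 = 1767.0821

1767.0821 $


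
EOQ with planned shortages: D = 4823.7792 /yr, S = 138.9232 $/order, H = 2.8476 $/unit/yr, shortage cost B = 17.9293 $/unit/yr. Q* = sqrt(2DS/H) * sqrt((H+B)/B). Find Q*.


sqrt(2DS/H) = 686.0513
sqrt((H+B)/B) = 1.0765
Q* = 686.0513 * 1.0765 = 738.5252

738.5252 units


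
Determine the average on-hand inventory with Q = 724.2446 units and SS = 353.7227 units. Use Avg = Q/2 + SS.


Q/2 = 362.1223
Avg = 362.1223 + 353.7227 = 715.8450

715.8450 units


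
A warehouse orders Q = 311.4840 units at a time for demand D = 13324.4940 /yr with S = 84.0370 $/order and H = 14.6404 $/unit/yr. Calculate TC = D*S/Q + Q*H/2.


Ordering cost = D*S/Q = 3594.8893
Holding cost = Q*H/2 = 2280.1252
TC = 3594.8893 + 2280.1252 = 5875.0145

5875.0145 $/yr


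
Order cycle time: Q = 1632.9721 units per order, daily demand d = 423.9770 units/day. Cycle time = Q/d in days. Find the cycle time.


Cycle = 1632.9721 / 423.9770 = 3.8516

3.8516 days


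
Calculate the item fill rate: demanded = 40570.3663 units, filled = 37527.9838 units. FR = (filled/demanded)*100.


FR = 37527.9838 / 40570.3663 * 100 = 92.5010

92.5010%


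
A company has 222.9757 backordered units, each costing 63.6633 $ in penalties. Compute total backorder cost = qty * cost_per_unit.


Total = 222.9757 * 63.6633 = 14195.3689

14195.3689 $


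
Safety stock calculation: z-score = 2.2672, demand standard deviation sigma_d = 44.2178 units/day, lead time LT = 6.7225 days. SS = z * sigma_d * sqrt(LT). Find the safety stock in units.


sqrt(LT) = sqrt(6.7225) = 2.5928
SS = 2.2672 * 44.2178 * 2.5928 = 259.9276

259.9276 units


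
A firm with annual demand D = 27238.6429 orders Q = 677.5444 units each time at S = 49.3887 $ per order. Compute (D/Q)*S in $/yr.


Number of orders = D/Q = 40.2020
Cost = 40.2020 * 49.3887 = 1985.5247

1985.5247 $/yr


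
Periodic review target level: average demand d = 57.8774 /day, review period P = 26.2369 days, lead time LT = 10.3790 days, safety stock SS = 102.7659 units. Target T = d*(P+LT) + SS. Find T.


P + LT = 36.6159
d*(P+LT) = 57.8774 * 36.6159 = 2119.2331
T = 2119.2331 + 102.7659 = 2221.9990

2221.9990 units


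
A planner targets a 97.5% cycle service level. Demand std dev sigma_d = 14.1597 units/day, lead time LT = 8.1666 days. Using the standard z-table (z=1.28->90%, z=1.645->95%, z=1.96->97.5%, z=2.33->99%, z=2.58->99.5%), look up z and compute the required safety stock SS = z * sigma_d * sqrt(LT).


From the table, SL = 97.5% corresponds to z = 1.96
sqrt(LT) = sqrt(8.1666) = 2.8577
SS = 1.96 * 14.1597 * 2.8577 = 79.3105

79.3105 units


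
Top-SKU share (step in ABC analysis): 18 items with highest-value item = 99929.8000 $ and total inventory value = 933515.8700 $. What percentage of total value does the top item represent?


Top item = 99929.8000
Total = 933515.8700
Percentage = 99929.8000 / 933515.8700 * 100 = 10.7047

10.7047%


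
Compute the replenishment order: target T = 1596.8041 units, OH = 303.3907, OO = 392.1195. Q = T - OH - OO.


Inventory position = OH + OO = 303.3907 + 392.1195 = 695.5102
Q = 1596.8041 - 695.5102 = 901.2939

901.2939 units


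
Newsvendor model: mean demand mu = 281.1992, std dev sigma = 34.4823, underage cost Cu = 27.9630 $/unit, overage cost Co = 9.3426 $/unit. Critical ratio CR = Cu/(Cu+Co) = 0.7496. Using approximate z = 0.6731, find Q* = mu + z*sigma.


CR = Cu/(Cu+Co) = 27.9630/(27.9630+9.3426) = 0.7496
z = 0.6731
Q* = 281.1992 + 0.6731 * 34.4823 = 304.4092

304.4092 units


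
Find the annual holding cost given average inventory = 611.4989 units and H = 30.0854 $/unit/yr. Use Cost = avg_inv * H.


Cost = 611.4989 * 30.0854 = 18397.1890

18397.1890 $/yr


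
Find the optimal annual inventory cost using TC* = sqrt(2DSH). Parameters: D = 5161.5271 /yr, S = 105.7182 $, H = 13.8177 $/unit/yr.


2*D*S*H = 15079735.6020
TC* = sqrt(15079735.6020) = 3883.2635

3883.2635 $/yr


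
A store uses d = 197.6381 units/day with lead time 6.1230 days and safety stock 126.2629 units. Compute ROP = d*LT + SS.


d*LT = 197.6381 * 6.1230 = 1210.1381
ROP = 1210.1381 + 126.2629 = 1336.4010

1336.4010 units


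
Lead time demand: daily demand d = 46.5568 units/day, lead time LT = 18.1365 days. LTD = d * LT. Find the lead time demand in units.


LTD = 46.5568 * 18.1365 = 844.3774

844.3774 units


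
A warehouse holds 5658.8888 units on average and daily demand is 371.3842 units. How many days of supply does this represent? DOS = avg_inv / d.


DOS = 5658.8888 / 371.3842 = 15.2373

15.2373 days


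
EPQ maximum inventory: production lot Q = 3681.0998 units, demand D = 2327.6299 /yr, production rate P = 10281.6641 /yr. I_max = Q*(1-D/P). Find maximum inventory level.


D/P = 0.2264
1 - D/P = 0.7736
I_max = 3681.0998 * 0.7736 = 2847.7485

2847.7485 units


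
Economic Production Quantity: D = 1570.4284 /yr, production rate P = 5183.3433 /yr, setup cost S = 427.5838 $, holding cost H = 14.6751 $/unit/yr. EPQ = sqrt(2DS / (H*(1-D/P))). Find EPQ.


1 - D/P = 1 - 0.3030 = 0.6970
H*(1-D/P) = 10.2289
2DS = 1342979.4858
EPQ = sqrt(131292.6914) = 362.3433

362.3433 units


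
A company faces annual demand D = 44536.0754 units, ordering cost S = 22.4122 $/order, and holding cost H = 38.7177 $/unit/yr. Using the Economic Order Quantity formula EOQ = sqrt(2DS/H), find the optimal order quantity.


2*D*S = 2 * 44536.0754 * 22.4122 = 1996302.8582
2*D*S/H = 51560.4713
EOQ = sqrt(51560.4713) = 227.0693

227.0693 units


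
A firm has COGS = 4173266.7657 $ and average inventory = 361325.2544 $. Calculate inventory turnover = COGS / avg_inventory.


Turnover = 4173266.7657 / 361325.2544 = 11.5499

11.5499


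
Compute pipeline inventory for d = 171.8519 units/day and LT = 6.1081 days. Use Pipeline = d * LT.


Pipeline = 171.8519 * 6.1081 = 1049.6886

1049.6886 units


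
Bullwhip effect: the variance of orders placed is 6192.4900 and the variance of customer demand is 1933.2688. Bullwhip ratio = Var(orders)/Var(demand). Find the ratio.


BW = 6192.4900 / 1933.2688 = 3.2031

3.2031


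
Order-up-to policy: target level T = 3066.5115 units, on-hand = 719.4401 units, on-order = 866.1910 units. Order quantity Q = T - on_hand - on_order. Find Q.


Inventory position = OH + OO = 719.4401 + 866.1910 = 1585.6311
Q = 3066.5115 - 1585.6311 = 1480.8804

1480.8804 units


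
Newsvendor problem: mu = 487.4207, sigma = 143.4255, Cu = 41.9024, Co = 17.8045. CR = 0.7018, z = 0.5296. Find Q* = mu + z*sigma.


CR = Cu/(Cu+Co) = 41.9024/(41.9024+17.8045) = 0.7018
z = 0.5296
Q* = 487.4207 + 0.5296 * 143.4255 = 563.3788

563.3788 units


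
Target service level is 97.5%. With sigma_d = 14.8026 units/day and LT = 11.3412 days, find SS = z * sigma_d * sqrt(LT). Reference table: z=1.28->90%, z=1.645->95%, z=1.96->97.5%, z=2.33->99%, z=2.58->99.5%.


From the table, SL = 97.5% corresponds to z = 1.96
sqrt(LT) = sqrt(11.3412) = 3.3677
SS = 1.96 * 14.8026 * 3.3677 = 97.7065

97.7065 units


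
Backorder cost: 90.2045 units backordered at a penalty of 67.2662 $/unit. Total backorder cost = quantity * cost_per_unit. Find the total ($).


Total = 90.2045 * 67.2662 = 6067.7139

6067.7139 $


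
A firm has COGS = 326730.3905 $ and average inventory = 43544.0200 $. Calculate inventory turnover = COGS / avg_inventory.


Turnover = 326730.3905 / 43544.0200 = 7.5035

7.5035


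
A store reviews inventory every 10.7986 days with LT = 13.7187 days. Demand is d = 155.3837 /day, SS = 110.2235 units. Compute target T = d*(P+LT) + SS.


P + LT = 24.5173
d*(P+LT) = 155.3837 * 24.5173 = 3809.5888
T = 3809.5888 + 110.2235 = 3919.8123

3919.8123 units


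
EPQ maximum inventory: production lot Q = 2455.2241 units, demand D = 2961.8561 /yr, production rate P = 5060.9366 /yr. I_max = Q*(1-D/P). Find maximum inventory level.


D/P = 0.5852
1 - D/P = 0.4148
I_max = 2455.2241 * 0.4148 = 1018.3319

1018.3319 units


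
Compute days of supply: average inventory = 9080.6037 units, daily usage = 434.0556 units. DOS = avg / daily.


DOS = 9080.6037 / 434.0556 = 20.9204

20.9204 days


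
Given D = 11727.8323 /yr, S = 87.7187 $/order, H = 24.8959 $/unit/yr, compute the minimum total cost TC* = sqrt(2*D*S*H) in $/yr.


2*D*S*H = 51223324.3664
TC* = sqrt(51223324.3664) = 7157.0472

7157.0472 $/yr


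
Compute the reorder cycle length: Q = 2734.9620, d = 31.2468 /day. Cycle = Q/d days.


Cycle = 2734.9620 / 31.2468 = 87.5277

87.5277 days


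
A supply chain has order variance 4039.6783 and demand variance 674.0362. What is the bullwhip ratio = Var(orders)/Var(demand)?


BW = 4039.6783 / 674.0362 = 5.9933

5.9933


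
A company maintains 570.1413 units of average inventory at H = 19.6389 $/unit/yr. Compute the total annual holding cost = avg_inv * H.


Cost = 570.1413 * 19.6389 = 11196.9480

11196.9480 $/yr


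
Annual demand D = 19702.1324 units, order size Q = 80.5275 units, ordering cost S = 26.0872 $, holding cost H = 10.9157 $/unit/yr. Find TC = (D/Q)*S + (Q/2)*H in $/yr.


Ordering cost = D*S/Q = 6382.5832
Holding cost = Q*H/2 = 439.5070
TC = 6382.5832 + 439.5070 = 6822.0902

6822.0902 $/yr


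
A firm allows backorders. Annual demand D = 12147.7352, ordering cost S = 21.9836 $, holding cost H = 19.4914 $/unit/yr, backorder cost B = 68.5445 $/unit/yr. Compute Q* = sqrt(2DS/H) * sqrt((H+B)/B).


sqrt(2DS/H) = 165.5353
sqrt((H+B)/B) = 1.1333
Q* = 165.5353 * 1.1333 = 187.6006

187.6006 units


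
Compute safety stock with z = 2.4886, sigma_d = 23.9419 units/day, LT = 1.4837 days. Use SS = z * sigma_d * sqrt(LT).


sqrt(LT) = sqrt(1.4837) = 1.2181
SS = 2.4886 * 23.9419 * 1.2181 = 72.5750

72.5750 units


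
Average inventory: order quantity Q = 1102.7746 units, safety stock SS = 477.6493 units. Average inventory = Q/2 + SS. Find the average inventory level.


Q/2 = 551.3873
Avg = 551.3873 + 477.6493 = 1029.0366

1029.0366 units


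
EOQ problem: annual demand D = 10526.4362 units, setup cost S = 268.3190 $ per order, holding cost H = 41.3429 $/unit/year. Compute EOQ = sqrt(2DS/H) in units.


2*D*S = 2 * 10526.4362 * 268.3190 = 5648885.6695
2*D*S/H = 136634.9644
EOQ = sqrt(136634.9644) = 369.6417

369.6417 units


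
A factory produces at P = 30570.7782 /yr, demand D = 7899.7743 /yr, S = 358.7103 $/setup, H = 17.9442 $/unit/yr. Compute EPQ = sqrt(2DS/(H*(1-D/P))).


1 - D/P = 1 - 0.2584 = 0.7416
H*(1-D/P) = 13.3073
2DS = 5667460.8182
EPQ = sqrt(425892.6721) = 652.6045

652.6045 units


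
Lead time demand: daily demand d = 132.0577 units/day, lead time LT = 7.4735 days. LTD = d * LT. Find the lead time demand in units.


LTD = 132.0577 * 7.4735 = 986.9332

986.9332 units


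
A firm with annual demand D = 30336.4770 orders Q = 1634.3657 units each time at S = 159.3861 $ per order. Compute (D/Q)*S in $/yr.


Number of orders = D/Q = 18.5616
Cost = 18.5616 * 159.3861 = 2958.4644

2958.4644 $/yr


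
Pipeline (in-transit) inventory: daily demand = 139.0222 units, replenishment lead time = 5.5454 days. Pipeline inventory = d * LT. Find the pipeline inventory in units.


Pipeline = 139.0222 * 5.5454 = 770.9337

770.9337 units


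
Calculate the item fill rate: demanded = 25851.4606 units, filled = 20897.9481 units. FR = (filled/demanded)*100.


FR = 20897.9481 / 25851.4606 * 100 = 80.8386

80.8386%


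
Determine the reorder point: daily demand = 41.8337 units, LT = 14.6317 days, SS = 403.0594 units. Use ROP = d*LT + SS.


d*LT = 41.8337 * 14.6317 = 612.0981
ROP = 612.0981 + 403.0594 = 1015.1575

1015.1575 units


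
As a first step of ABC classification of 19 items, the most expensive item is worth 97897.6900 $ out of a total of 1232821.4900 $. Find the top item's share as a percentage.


Top item = 97897.6900
Total = 1232821.4900
Percentage = 97897.6900 / 1232821.4900 * 100 = 7.9409

7.9409%


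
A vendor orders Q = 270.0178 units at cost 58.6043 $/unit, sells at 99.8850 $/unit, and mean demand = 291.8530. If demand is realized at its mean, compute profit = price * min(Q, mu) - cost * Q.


Sales at mu = min(270.0178, 291.8530) = 270.0178
Revenue = 99.8850 * 270.0178 = 26970.7280
Total cost = 58.6043 * 270.0178 = 15824.2042
Profit = 26970.7280 - 15824.2042 = 11146.5238

11146.5238 $


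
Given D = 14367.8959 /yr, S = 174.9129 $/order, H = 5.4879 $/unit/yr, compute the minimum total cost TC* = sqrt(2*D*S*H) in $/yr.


2*D*S*H = 27583615.9722
TC* = sqrt(27583615.9722) = 5252.0107

5252.0107 $/yr


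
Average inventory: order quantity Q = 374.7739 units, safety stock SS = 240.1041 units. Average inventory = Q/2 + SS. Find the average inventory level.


Q/2 = 187.3870
Avg = 187.3870 + 240.1041 = 427.4910

427.4910 units


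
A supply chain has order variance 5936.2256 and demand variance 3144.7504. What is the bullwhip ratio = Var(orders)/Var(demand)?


BW = 5936.2256 / 3144.7504 = 1.8877

1.8877


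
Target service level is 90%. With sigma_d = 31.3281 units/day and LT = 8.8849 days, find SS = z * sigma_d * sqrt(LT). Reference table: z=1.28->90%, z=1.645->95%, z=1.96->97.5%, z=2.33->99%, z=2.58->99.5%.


From the table, SL = 90% corresponds to z = 1.28
sqrt(LT) = sqrt(8.8849) = 2.9808
SS = 1.28 * 31.3281 * 2.9808 = 119.5282

119.5282 units


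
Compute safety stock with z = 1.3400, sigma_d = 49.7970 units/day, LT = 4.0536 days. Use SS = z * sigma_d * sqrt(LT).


sqrt(LT) = sqrt(4.0536) = 2.0134
SS = 1.3400 * 49.7970 * 2.0134 = 134.3471

134.3471 units


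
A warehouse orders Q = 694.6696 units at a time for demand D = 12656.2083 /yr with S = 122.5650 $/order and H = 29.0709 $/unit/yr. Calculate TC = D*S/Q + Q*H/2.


Ordering cost = D*S/Q = 2233.0158
Holding cost = Q*H/2 = 10097.3352
TC = 2233.0158 + 10097.3352 = 12330.3510

12330.3510 $/yr


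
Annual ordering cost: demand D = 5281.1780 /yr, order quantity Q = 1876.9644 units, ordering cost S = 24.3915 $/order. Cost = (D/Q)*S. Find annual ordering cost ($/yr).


Number of orders = D/Q = 2.8137
Cost = 2.8137 * 24.3915 = 68.6299

68.6299 $/yr


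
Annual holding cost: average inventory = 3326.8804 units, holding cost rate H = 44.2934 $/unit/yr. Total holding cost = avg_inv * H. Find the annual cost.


Cost = 3326.8804 * 44.2934 = 147358.8443

147358.8443 $/yr


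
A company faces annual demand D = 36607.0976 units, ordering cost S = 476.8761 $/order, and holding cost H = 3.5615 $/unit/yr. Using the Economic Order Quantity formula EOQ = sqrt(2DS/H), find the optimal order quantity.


2*D*S = 2 * 36607.0976 * 476.8761 = 34914099.8716
2*D*S/H = 9803200.8624
EOQ = sqrt(9803200.8624) = 3131.0064

3131.0064 units


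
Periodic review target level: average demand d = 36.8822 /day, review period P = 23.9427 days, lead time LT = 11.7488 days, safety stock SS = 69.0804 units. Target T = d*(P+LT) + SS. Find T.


P + LT = 35.6915
d*(P+LT) = 36.8822 * 35.6915 = 1316.3810
T = 1316.3810 + 69.0804 = 1385.4614

1385.4614 units


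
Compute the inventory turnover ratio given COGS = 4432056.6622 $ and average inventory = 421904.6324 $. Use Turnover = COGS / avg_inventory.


Turnover = 4432056.6622 / 421904.6324 = 10.5049

10.5049


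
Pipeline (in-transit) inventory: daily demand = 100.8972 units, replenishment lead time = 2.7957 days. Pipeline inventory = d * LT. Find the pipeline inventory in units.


Pipeline = 100.8972 * 2.7957 = 282.0783

282.0783 units


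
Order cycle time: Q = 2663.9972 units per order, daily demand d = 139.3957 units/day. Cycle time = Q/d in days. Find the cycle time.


Cycle = 2663.9972 / 139.3957 = 19.1110

19.1110 days


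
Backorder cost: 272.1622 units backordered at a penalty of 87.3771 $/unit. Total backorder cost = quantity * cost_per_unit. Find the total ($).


Total = 272.1622 * 87.3771 = 23780.7438

23780.7438 $


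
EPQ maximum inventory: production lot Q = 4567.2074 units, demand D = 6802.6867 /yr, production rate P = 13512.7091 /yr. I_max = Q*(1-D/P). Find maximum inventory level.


D/P = 0.5034
1 - D/P = 0.4966
I_max = 4567.2074 * 0.4966 = 2267.9437

2267.9437 units


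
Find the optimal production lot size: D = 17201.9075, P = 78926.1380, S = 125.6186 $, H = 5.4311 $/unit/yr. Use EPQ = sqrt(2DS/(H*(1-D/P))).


1 - D/P = 1 - 0.2179 = 0.7821
H*(1-D/P) = 4.2474
2DS = 4321759.0750
EPQ = sqrt(1017508.2084) = 1008.7161

1008.7161 units


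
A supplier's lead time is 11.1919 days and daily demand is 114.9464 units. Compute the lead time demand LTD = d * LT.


LTD = 114.9464 * 11.1919 = 1286.4686

1286.4686 units


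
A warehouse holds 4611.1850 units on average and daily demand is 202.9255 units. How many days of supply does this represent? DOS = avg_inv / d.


DOS = 4611.1850 / 202.9255 = 22.7235

22.7235 days


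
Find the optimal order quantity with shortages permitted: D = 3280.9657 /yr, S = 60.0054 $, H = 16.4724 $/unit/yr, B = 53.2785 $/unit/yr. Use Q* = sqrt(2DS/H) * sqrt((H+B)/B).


sqrt(2DS/H) = 154.6082
sqrt((H+B)/B) = 1.1442
Q* = 154.6082 * 1.1442 = 176.9015

176.9015 units


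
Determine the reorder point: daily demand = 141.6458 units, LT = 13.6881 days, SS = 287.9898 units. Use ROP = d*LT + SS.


d*LT = 141.6458 * 13.6881 = 1938.8619
ROP = 1938.8619 + 287.9898 = 2226.8517

2226.8517 units


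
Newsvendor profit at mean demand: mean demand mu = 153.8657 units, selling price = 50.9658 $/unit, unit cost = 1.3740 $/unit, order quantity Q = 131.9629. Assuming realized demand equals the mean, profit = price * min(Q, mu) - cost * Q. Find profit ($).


Sales at mu = min(131.9629, 153.8657) = 131.9629
Revenue = 50.9658 * 131.9629 = 6725.5948
Total cost = 1.3740 * 131.9629 = 181.3170
Profit = 6725.5948 - 181.3170 = 6544.2777

6544.2777 $


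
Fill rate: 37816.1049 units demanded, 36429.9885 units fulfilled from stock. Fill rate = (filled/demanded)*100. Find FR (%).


FR = 36429.9885 / 37816.1049 * 100 = 96.3346

96.3346%


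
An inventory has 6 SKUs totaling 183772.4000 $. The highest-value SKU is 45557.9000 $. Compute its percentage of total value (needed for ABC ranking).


Top item = 45557.9000
Total = 183772.4000
Percentage = 45557.9000 / 183772.4000 * 100 = 24.7904

24.7904%


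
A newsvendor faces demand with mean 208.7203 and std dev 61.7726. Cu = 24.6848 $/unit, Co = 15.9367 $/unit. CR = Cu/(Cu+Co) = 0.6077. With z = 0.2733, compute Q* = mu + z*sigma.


CR = Cu/(Cu+Co) = 24.6848/(24.6848+15.9367) = 0.6077
z = 0.2733
Q* = 208.7203 + 0.2733 * 61.7726 = 225.6028

225.6028 units


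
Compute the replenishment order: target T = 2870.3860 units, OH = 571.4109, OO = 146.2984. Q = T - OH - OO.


Inventory position = OH + OO = 571.4109 + 146.2984 = 717.7093
Q = 2870.3860 - 717.7093 = 2152.6767

2152.6767 units
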